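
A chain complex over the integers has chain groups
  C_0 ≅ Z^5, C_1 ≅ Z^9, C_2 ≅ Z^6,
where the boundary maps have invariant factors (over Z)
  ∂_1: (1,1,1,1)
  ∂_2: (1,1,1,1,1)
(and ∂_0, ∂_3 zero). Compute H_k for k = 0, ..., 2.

H_0: b_0 = 5 − 0 − 4 = 1; torsion from ∂_1 factors > 1: none. So H_0 ≅ Z.
H_1: b_1 = 9 − 4 − 5 = 0; torsion from ∂_2 factors > 1: none. So H_1 ≅ 0.
H_2: b_2 = 6 − 5 − 0 = 1; torsion from ∂_3 factors > 1: none. So H_2 ≅ Z.

H_0 ≅ Z,  H_1 = 0,  H_2 ≅ Z.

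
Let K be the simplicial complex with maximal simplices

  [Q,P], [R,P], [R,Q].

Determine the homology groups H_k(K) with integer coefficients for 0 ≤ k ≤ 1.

H_0 = Z,  H_1 = Z.

We work with the vertex ordering P < Q < R. The simplices of K, each written with vertices in increasing order, are:

  0-simplices (3): P, Q, R
  1-simplices (3): PQ, PR, QR

Hence C_0 ≅ Z^3, C_1 ≅ Z^3.

Boundary ∂_1: C_1 → C_0 sends each edge [p,q] (with p < q) to q − p. For instance
  ∂PQ = Q − P.
As a 3×3 matrix over Z this has rank 2, with invariant factors (1,1).

Computing H_k = (kernel of ∂_k) / (image of ∂_{k+1}):

  H_0: rank C_0 − rank ∂_1 = 3 − 2 = 1, and the invariant factors of ∂_1 are all 1, so H_0 ≅ Z.
  H_1: rank ker ∂_1 − rank ∂_2 = (3 − 2) − 0 = 1, and there is no ∂_2, so H_1 ≅ Z.

As a check, the Euler characteristic is 3 − 3 = 0, which agrees with 1 − 1 = 0.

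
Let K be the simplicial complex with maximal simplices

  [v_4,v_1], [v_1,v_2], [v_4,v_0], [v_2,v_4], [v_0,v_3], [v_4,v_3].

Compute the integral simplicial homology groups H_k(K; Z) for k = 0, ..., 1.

Take the total order v_0 < v_1 < v_2 < v_3 < v_4 on the vertex set. Then K (dimension 1) consists of the simplices:

  0-simplices (5): [v_0], [v_1], [v_2], [v_3], [v_4]
  1-simplices (6): [v_0,v_3], [v_0,v_4], [v_1,v_2], [v_1,v_4], [v_2,v_4], [v_3,v_4]

giving chain groups C_0 ≅ Z^5, C_1 ≅ Z^6.

The boundary map ∂_1: C_1 → C_0 is given by ∂[p,q] = [q] − [p].
As a 5×6 matrix over Z this has rank 4, with invariant factors (1,1,1,1).

Now H_k = ker ∂_k / im ∂_{k+1}, so:

  H_0: rank C_0 − rank ∂_1 = 5 − 4 = 1, and the invariant factors of ∂_1 are all 1, so H_0 = Z.
  H_1: rank ker ∂_1 − rank ∂_2 = (6 − 4) − 0 = 2, and there is no ∂_2, so H_1 = Z^2.

As a check, the Euler characteristic is 5 − 6 = -1, which agrees with 1 − 2 = -1.

H_0 ≅ Z,  H_1 ≅ Z^2.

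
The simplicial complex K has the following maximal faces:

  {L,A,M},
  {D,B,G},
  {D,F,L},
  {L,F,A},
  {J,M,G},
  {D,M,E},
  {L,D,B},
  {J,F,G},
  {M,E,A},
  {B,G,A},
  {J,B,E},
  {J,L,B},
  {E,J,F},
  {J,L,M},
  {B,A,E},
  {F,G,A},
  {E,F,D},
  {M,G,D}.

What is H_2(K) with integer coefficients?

H_2 = Z.

Order the vertices as A < B < D < E < F < G < J < L < M. Listing each simplex with vertices in this order, K has dimension 2 with simplices:

  0-simplices (9): A, B, D, E, F, G, J, L, M
  1-simplices (27): AB, AE, AF, AG, AL, AM, BD, BE, BG, BJ, BL, DE, DF, DG, DL, DM, EF, EJ, EM, FG, FJ, FL, GJ, GM, JL, JM, LM
  2-simplices (18): ABE, ABG, AEM, AFG, AFL, ALM, BDG, BDL, BEJ, BJL, DEF, DEM, DFL, DGM, EFJ, FGJ, GJM, JLM

Hence C_0 ≅ Z^9, C_1 ≅ Z^27, C_2 ≅ Z^18.

Boundary ∂_1: C_1 → C_0 sends each edge [p,q] (with p < q) to q − p. For instance
  ∂DM = M − D.
The resulting 9×27 matrix has rank 8, and its Smith normal form has invariant factors (1,1,1,1,1,1,1,1).

Boundary ∂_2: C_2 → C_1 acts by ∂[p,q,r] = [q,r] − [p,r] + [p,q]. For instance
  ∂BJL = JL − BL + BJ,
  ∂GJM = JM − GM + GJ.
The 27×18 boundary matrix has rank 17 and Smith normal form diag(1,1,1,1,1,1,1,1,1,1,1,1,1,1,1,1,1).

Now H_k = ker ∂_k / im ∂_{k+1}, so:

  H_2: rank ker ∂_2 − rank ∂_3 = (18 − 17) − 0 = 1, and there is no ∂_3, so H_2 = Z.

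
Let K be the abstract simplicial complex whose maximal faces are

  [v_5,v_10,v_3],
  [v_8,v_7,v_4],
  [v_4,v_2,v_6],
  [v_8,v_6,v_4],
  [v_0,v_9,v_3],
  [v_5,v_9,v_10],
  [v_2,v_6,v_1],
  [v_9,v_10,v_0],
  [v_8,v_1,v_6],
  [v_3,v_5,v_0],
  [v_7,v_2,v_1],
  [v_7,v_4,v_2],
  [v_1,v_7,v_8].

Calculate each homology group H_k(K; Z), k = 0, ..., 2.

H_0 = Z^2,  H_1 = Z,  H_2 = Z.

Order the vertices as v_0 < v_1 < v_2 < v_3 < v_4 < v_5 < v_6 < v_7 < v_8 < v_9 < v_10. Listing each simplex with vertices in this order, K has dimension 2 with simplices:

  0-simplices (11): [v_0], [v_1], [v_2], [v_3], [v_4], [v_5], [v_6], [v_7], [v_8], [v_9], [v_10]
  1-simplices (22): (22 of them)
  2-simplices (13): (13 of them)

so the chain groups are C_0 ≅ Z^11, C_1 ≅ Z^22, C_2 ≅ Z^13.

Boundary ∂_1: C_1 → C_0 sends each edge [p,q] (with p < q) to q − p.
This gives a 11×22 integer matrix of rank 9; reducing to Smith normal form yields diagonal entries (1,1,1,1,1,1,1,1,1).

The boundary map ∂_2: C_2 → C_1 maps a triangle to the signed sum of its edges. For instance
  ∂[v_4,v_6,v_8] = [v_6,v_8] − [v_4,v_8] + [v_4,v_6],
  ∂[v_0,v_9,v_10] = [v_9,v_10] − [v_0,v_10] + [v_0,v_9].
The 22×13 boundary matrix has rank 12 and Smith normal form diag(1,1,1,1,1,1,1,1,1,1,1,1).

Reading off H_k = ker ∂_k / im ∂_{k+1}:

  H_0: rank C_0 − rank ∂_1 = 11 − 9 = 2, and the invariant factors of ∂_1 are all 1, so H_0 ≅ Z^2.
  H_1: rank ker ∂_1 − rank ∂_2 = (22 − 9) − 12 = 1, and the invariant factors of ∂_2 are all 1, so H_1 ≅ Z.
  H_2: rank ker ∂_2 − rank ∂_3 = (13 − 12) − 0 = 1, and there is no ∂_3, so H_2 ≅ Z.

As a check, the Euler characteristic is 11 − 22 + 13 = 2, which agrees with 2 − 1 + 1 = 2.
(K is a triangulation of the disjoint union of the 2-sphere S^2 and the Möbius band.)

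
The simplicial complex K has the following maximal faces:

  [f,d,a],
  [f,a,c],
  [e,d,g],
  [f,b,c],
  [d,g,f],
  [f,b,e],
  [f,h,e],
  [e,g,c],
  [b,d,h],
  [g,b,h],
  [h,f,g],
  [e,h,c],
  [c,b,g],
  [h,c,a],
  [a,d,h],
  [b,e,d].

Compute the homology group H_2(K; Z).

Take the total order a < b < c < d < e < f < g < h on the vertex set. Then K (dimension 2) consists of the simplices:

  0-simplices (8): a, b, c, d, e, f, g, h
  1-simplices (24): ac, ad, af, ah, bc, bd, be, bf, bg, bh, ce, cf, cg, ch, de, df, dg, dh, ef, eg, eh, fg, fh, gh
  2-simplices (16): acf, ach, adf, adh, bcf, bcg, bde, bdh, bef, bgh, ceg, ceh, deg, dfg, efh, fgh

giving chain groups C_0 ≅ Z^8, C_1 ≅ Z^24, C_2 ≅ Z^16.

The boundary map ∂_1: C_1 → C_0 is given by ∂[p,q] = [q] − [p].
This gives a 8×24 integer matrix of rank 7; reducing to Smith normal form yields diagonal entries (1,1,1,1,1,1,1).

The boundary map ∂_2: C_2 → C_1 sends each 2-simplex [p,q,r] to [q,r] − [p,r] + [p,q]. For instance
  ∂ceh = eh − ch + ce,
  ∂bdh = dh − bh + bd.
The 24×16 boundary matrix has rank 15 and Smith normal form diag(1,1,1,1,1,1,1,1,1,1,1,1,1,1,1).

Reading off H_k = ker ∂_k / im ∂_{k+1}:

  H_2: rank ker ∂_2 − rank ∂_3 = (16 − 15) − 0 = 1, and there is no ∂_3, so H_2 = Z.

(K is a triangulation of the torus T^2.)

H_2 = Z.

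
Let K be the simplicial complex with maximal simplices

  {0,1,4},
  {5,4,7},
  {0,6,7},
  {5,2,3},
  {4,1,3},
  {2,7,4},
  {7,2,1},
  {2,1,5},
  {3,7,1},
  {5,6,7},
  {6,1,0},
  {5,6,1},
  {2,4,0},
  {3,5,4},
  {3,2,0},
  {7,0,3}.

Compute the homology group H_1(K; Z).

H_1 = Z^2.

Fix the vertex order 0 < 1 < 2 < 3 < 4 < 5 < 6 < 7 and write every simplex with vertices in increasing order. Then dim K = 2 and the simplices of K are:

  0-simplices (8): [0], [1], [2], [3], [4], [5], [6], [7]
  1-simplices (24): (24 of them)
  2-simplices (16): [0,1,4], [0,1,6], [0,2,3], [0,2,4], [0,3,7], [0,6,7], [1,2,5], [1,2,7], [1,3,4], [1,3,7], [1,5,6], [2,3,5], [2,4,7], [3,4,5], [4,5,7], [5,6,7]

giving chain groups C_0 ≅ Z^8, C_1 ≅ Z^24, C_2 ≅ Z^16.

∂_1: C_1 → C_0 is given by ∂[p,q] = [q] − [p].
The resulting 8×24 matrix has rank 7, and its Smith normal form has invariant factors (1,1,1,1,1,1,1).

∂_2: C_2 → C_1 sends each 2-simplex [p,q,r] to [q,r] − [p,r] + [p,q]. For instance
  ∂[1,3,7] = [3,7] − [1,7] + [1,3],
  ∂[0,2,3] = [2,3] − [0,3] + [0,2].
This gives a 24×16 integer matrix of rank 15; reducing to Smith normal form yields diagonal entries (1,1,1,1,1,1,1,1,1,1,1,1,1,1,1).

Computing H_k = (kernel of ∂_k) / (image of ∂_{k+1}):

  H_1: rank ker ∂_1 − rank ∂_2 = (24 − 7) − 15 = 2, and the invariant factors of ∂_2 are all 1, so H_1 ≅ Z^2.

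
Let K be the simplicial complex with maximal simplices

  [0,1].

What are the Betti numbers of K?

We work with the vertex ordering 0 < 1. The simplices of K, each written with vertices in increasing order, are:

  0-simplices (2): [0], [1]
  1-simplices (1): [0,1]

so the chain groups are C_0 ≅ Z^2, C_1 ≅ Z^1.

The boundary map ∂_1: C_1 → C_0 maps an edge to its endpoints' difference, ∂[p,q] = q − p. For instance
  ∂[0,1] = [1] − [0].
The resulting 2×1 matrix has rank 1, and its Smith normal form has invariant factors (1).

Computing H_k = (kernel of ∂_k) / (image of ∂_{k+1}):

  H_0: rank C_0 − rank ∂_1 = 2 − 1 = 1, and the invariant factors of ∂_1 are all 1, so H_0 = Z.
  H_1: rank ker ∂_1 − rank ∂_2 = (1 − 1) − 0 = 0, and there is no ∂_2, so H_1 = 0.

As a check, the Euler characteristic is 2 − 1 = 1, which agrees with 1 − 0 = 1.
(K is a triangulation of the 1-simplex.)

Hence the Betti numbers are b_0 = 1, b_1 = 0.

b_0 = 1, b_1 = 0.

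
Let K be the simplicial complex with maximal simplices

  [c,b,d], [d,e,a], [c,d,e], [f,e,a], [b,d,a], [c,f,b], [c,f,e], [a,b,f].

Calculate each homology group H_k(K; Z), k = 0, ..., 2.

K has 6 vertices, 12 edges, 8 triangles.
rank ∂_0 = 0, rank ∂_1 = 5 ⇒ b_0 = 6 − 0 − 5 = 1; all invariant factors of ∂_1 are 1 so no torsion. So H_0 ≅ Z.
rank ∂_1 = 5, rank ∂_2 = 7 ⇒ b_1 = 12 − 5 − 7 = 0; all invariant factors of ∂_2 are 1 so no torsion. So H_1 ≅ 0.
rank ∂_2 = 7, rank ∂_3 = 0 ⇒ b_2 = 8 − 7 − 0 = 1. So H_2 ≅ Z.

H_0 = Z,  H_1 = 0,  H_2 = Z.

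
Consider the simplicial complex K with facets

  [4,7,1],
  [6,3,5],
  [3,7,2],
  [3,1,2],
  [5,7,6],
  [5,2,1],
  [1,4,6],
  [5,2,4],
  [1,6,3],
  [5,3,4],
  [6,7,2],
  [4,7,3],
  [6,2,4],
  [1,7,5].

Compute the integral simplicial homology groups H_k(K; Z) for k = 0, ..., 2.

H_0 = Z,  H_1 = Z^2,  H_2 = Z.

K has 7 vertices, 21 edges, 14 triangles.
rank ∂_0 = 0, rank ∂_1 = 6 ⇒ b_0 = 7 − 0 − 6 = 1; all invariant factors of ∂_1 are 1 so no torsion. So H_0 = Z.
rank ∂_1 = 6, rank ∂_2 = 13 ⇒ b_1 = 21 − 6 − 13 = 2; all invariant factors of ∂_2 are 1 so no torsion. So H_1 = Z^2.
rank ∂_2 = 13, rank ∂_3 = 0 ⇒ b_2 = 14 − 13 − 0 = 1. So H_2 = Z.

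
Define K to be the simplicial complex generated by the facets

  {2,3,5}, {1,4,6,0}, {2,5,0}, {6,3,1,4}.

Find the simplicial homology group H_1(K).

K has 7 vertices, 14 edges, 9 triangles, 2 3-simplices.
rank ∂_1 = 6, rank ∂_2 = 7 ⇒ b_1 = 14 − 6 − 7 = 1; all invariant factors of ∂_2 are 1 so no torsion. So H_1 ≅ Z.

H_1 = Z.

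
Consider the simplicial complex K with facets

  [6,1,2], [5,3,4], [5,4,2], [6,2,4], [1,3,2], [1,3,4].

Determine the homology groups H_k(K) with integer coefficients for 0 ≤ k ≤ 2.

Order the vertices as 1 < 2 < 3 < 4 < 5 < 6. Listing each simplex with vertices in this order, K has dimension 2 with simplices:

  0-simplices (6): [1], [2], [3], [4], [5], [6]
  1-simplices (12): [1,2], [1,3], [1,4], [1,6], [2,3], [2,4], [2,5], [2,6], [3,4], [3,5], [4,5], [4,6]
  2-simplices (6): [1,2,3], [1,2,6], [1,3,4], [2,4,5], [2,4,6], [3,4,5]

so the chain groups are C_0 ≅ Z^6, C_1 ≅ Z^12, C_2 ≅ Z^6.

∂_1: C_1 → C_0 is given by ∂[p,q] = [q] − [p]. For instance
  ∂[2,5] = [5] − [2].
As a 6×12 matrix over Z this has rank 5, with invariant factors (1,1,1,1,1).

Boundary ∂_2: C_2 → C_1 acts by ∂[p,q,r] = [q,r] − [p,r] + [p,q]. For instance
  ∂[1,3,4] = [3,4] − [1,4] + [1,3],
  ∂[1,2,6] = [2,6] − [1,6] + [1,2].
The resulting 12×6 matrix has rank 6, and its Smith normal form has invariant factors (1,1,1,1,1,1).

Now H_k = ker ∂_k / im ∂_{k+1}, so:

  H_0: rank C_0 − rank ∂_1 = 6 − 5 = 1, and the invariant factors of ∂_1 are all 1, so H_0 ≅ Z.
  H_1: rank ker ∂_1 − rank ∂_2 = (12 − 5) − 6 = 1, and the invariant factors of ∂_2 are all 1, so H_1 ≅ Z.
  H_2: rank ker ∂_2 − rank ∂_3 = (6 − 6) − 0 = 0, and there is no ∂_3, so H_2 ≅ 0.

H_0 = Z,  H_1 = Z,  H_2 = 0.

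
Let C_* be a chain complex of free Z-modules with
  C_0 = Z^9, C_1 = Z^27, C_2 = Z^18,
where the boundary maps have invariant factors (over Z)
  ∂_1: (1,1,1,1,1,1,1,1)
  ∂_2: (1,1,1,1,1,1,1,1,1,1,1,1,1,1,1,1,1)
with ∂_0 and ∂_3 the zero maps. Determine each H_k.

H_0 = Z,  H_1 = Z^2,  H_2 = Z.

H_0: b_0 = 9 − 0 − 8 = 1; torsion from ∂_1 factors > 1: none. So H_0 = Z.
H_1: b_1 = 27 − 8 − 17 = 2; torsion from ∂_2 factors > 1: none. So H_1 = Z^2.
H_2: b_2 = 18 − 17 − 0 = 1; torsion from ∂_3 factors > 1: none. So H_2 = Z.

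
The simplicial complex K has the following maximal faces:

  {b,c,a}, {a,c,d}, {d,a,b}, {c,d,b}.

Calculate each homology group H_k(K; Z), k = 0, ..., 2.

Take the total order a < b < c < d on the vertex set. Then K (dimension 2) consists of the simplices:

  0-simplices (4): a, b, c, d
  1-simplices (6): ab, ac, ad, bc, bd, cd
  2-simplices (4): abc, abd, acd, bcd

giving chain groups C_0 ≅ Z^4, C_1 ≅ Z^6, C_2 ≅ Z^4.

Boundary ∂_1: C_1 → C_0 is given by ∂[p,q] = [q] − [p]. For instance
  ∂bd = d − b.
The 4×6 boundary matrix has rank 3 and Smith normal form diag(1,1,1).

∂_2: C_2 → C_1 acts by ∂[p,q,r] = [q,r] − [p,r] + [p,q]. For instance
  ∂bcd = cd − bd + bc,
  ∂abd = bd − ad + ab.
The 6×4 boundary matrix has rank 3 and Smith normal form diag(1,1,1).

Now H_k = ker ∂_k / im ∂_{k+1}, so:

  H_0: rank C_0 − rank ∂_1 = 4 − 3 = 1, and the invariant factors of ∂_1 are all 1, so H_0 = Z.
  H_1: rank ker ∂_1 − rank ∂_2 = (6 − 3) − 3 = 0, and the invariant factors of ∂_2 are all 1, so H_1 = 0.
  H_2: rank ker ∂_2 − rank ∂_3 = (4 − 3) − 0 = 1, and there is no ∂_3, so H_2 = Z.

As a check, the Euler characteristic is 4 − 6 + 4 = 2, which agrees with 1 − 0 + 1 = 2.

H_0 = Z,  H_1 = 0,  H_2 = Z.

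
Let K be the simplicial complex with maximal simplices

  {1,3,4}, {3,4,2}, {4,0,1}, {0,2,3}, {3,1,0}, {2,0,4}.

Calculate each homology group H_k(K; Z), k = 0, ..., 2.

H_0 = Z,  H_1 = 0,  H_2 = Z.

We work with the vertex ordering 0 < 1 < 2 < 3 < 4. The simplices of K, each written with vertices in increasing order, are:

  0-simplices (5): [0], [1], [2], [3], [4]
  1-simplices (9): [0,1], [0,2], [0,3], [0,4], [1,3], [1,4], [2,3], [2,4], [3,4]
  2-simplices (6): [0,1,3], [0,1,4], [0,2,3], [0,2,4], [1,3,4], [2,3,4]

giving chain groups C_0 ≅ Z^5, C_1 ≅ Z^9, C_2 ≅ Z^6.

∂_1: C_1 → C_0 sends each edge [p,q] (with p < q) to q − p. For instance
  ∂[0,3] = [3] − [0].
This gives a 5×9 integer matrix of rank 4; reducing to Smith normal form yields diagonal entries (1,1,1,1).

Boundary ∂_2: C_2 → C_1 maps a triangle to the signed sum of its edges. For instance
  ∂[0,1,3] = [1,3] − [0,3] + [0,1],
  ∂[0,2,4] = [2,4] − [0,4] + [0,2].
The resulting 9×6 matrix has rank 5, and its Smith normal form has invariant factors (1,1,1,1,1).

From H_k ≅ ker(∂_k) / im(∂_{k+1}) we obtain:

  H_0: rank C_0 − rank ∂_1 = 5 − 4 = 1, and the invariant factors of ∂_1 are all 1, so H_0 = Z.
  H_1: rank ker ∂_1 − rank ∂_2 = (9 − 4) − 5 = 0, and the invariant factors of ∂_2 are all 1, so H_1 = 0.
  H_2: rank ker ∂_2 − rank ∂_3 = (6 − 5) − 0 = 1, and there is no ∂_3, so H_2 = Z.

As a check, the Euler characteristic is 5 − 9 + 6 = 2, which agrees with 1 − 0 + 1 = 2.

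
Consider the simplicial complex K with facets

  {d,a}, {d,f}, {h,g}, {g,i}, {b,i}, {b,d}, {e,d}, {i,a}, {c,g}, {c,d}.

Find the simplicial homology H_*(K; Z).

H_0 ≅ Z,  H_1 ≅ Z^2.

Order the vertices as a < b < c < d < e < f < g < h < i. Listing each simplex with vertices in this order, K has dimension 1 with simplices:

  0-simplices (9): a, b, c, d, e, f, g, h, i
  1-simplices (10): ad, ai, bd, bi, cd, cg, de, df, gh, gi

giving chain groups C_0 ≅ Z^9, C_1 ≅ Z^10.

The boundary map ∂_1: C_1 → C_0 is given by ∂[p,q] = [q] − [p]. For instance
  ∂de = e − d.
As a 9×10 matrix over Z this has rank 8, with invariant factors (1,1,1,1,1,1,1,1).

Computing H_k = (kernel of ∂_k) / (image of ∂_{k+1}):

  H_0: rank C_0 − rank ∂_1 = 9 − 8 = 1, and the invariant factors of ∂_1 are all 1, so H_0 = Z.
  H_1: rank ker ∂_1 − rank ∂_2 = (10 − 8) − 0 = 2, and there is no ∂_2, so H_1 = Z^2.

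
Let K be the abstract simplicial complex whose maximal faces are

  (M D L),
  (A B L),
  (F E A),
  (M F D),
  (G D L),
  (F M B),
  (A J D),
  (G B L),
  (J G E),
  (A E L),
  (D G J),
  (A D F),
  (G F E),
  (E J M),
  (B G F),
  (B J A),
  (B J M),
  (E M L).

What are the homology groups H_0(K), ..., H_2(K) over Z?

K has 9 vertices, 27 edges, 18 triangles.
rank ∂_0 = 0, rank ∂_1 = 8 ⇒ b_0 = 9 − 0 − 8 = 1; all invariant factors of ∂_1 are 1 so no torsion. So H_0 = Z.
rank ∂_1 = 8, rank ∂_2 = 17 ⇒ b_1 = 27 − 8 − 17 = 2; all invariant factors of ∂_2 are 1 so no torsion. So H_1 = Z^2.
rank ∂_2 = 17, rank ∂_3 = 0 ⇒ b_2 = 18 − 17 − 0 = 1. So H_2 = Z.

H_0 = Z,  H_1 = Z^2,  H_2 = Z.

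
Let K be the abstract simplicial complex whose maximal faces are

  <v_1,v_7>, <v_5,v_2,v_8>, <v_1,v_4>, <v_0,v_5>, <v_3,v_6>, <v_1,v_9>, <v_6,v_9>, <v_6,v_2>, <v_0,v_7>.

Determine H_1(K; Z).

H_1 = Z.

Fix the vertex order v_0 < v_1 < v_2 < v_3 < v_4 < v_5 < v_6 < v_7 < v_8 < v_9 and write every simplex with vertices in increasing order. Then dim K = 2 and the simplices of K are:

  0-simplices (10): [v_0], [v_1], [v_2], [v_3], [v_4], [v_5], [v_6], [v_7], [v_8], [v_9]
  1-simplices (11): [v_0,v_5], [v_0,v_7], [v_1,v_4], [v_1,v_7], [v_1,v_9], [v_2,v_5], [v_2,v_6], [v_2,v_8], [v_3,v_6], [v_5,v_8], [v_6,v_9]
  2-simplices (1): [v_2,v_5,v_8]

giving chain groups C_0 ≅ Z^10, C_1 ≅ Z^11, C_2 ≅ Z^1.

∂_1: C_1 → C_0 is given by ∂[p,q] = [q] − [p].
The 10×11 boundary matrix has rank 9 and Smith normal form diag(1,1,1,1,1,1,1,1,1).

∂_2: C_2 → C_1 maps a triangle to the signed sum of its edges. For instance
  ∂[v_2,v_5,v_8] = [v_5,v_8] − [v_2,v_8] + [v_2,v_5].
The resulting 11×1 matrix has rank 1, and its Smith normal form has invariant factors (1).

From H_k ≅ ker(∂_k) / im(∂_{k+1}) we obtain:

  H_1: rank ker ∂_1 − rank ∂_2 = (11 − 9) − 1 = 1, and the invariant factors of ∂_2 are all 1, so H_1 = Z.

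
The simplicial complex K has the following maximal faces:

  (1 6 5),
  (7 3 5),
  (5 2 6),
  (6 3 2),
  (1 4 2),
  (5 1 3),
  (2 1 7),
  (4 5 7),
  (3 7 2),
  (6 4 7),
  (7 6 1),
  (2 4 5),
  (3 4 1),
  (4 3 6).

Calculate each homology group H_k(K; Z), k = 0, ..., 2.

Take the total order 1 < 2 < 3 < 4 < 5 < 6 < 7 on the vertex set. Then K (dimension 2) consists of the simplices:

  0-simplices (7): [1], [2], [3], [4], [5], [6], [7]
  1-simplices (21): [1,2], [1,3], [1,4], [1,5], [1,6], [1,7], [2,3], [2,4], [2,5], [2,6], [2,7], [3,4], [3,5], [3,6], [3,7], [4,5], [4,6], [4,7], [5,6], [5,7], [6,7]
  2-simplices (14): [1,2,4], [1,2,7], [1,3,4], [1,3,5], [1,5,6], [1,6,7], [2,3,6], [2,3,7], [2,4,5], [2,5,6], [3,4,6], [3,5,7], [4,5,7], [4,6,7]

Hence C_0 ≅ Z^7, C_1 ≅ Z^21, C_2 ≅ Z^14.

Boundary ∂_1: C_1 → C_0 is given by ∂[p,q] = [q] − [p]. For instance
  ∂[2,4] = [4] − [2].
As a 7×21 matrix over Z this has rank 6, with invariant factors (1,1,1,1,1,1).

Boundary ∂_2: C_2 → C_1 acts by ∂[p,q,r] = [q,r] − [p,r] + [p,q]. For instance
  ∂[1,2,4] = [2,4] − [1,4] + [1,2],
  ∂[2,4,5] = [4,5] − [2,5] + [2,4].
The resulting 21×14 matrix has rank 13, and its Smith normal form has invariant factors (1,1,1,1,1,1,1,1,1,1,1,1,1).

Now H_k = ker ∂_k / im ∂_{k+1}, so:

  H_0: rank C_0 − rank ∂_1 = 7 − 6 = 1, and the invariant factors of ∂_1 are all 1, so H_0 ≅ Z.
  H_1: rank ker ∂_1 − rank ∂_2 = (21 − 6) − 13 = 2, and the invariant factors of ∂_2 are all 1, so H_1 ≅ Z^2.
  H_2: rank ker ∂_2 − rank ∂_3 = (14 − 13) − 0 = 1, and there is no ∂_3, so H_2 ≅ Z.

As a check, the Euler characteristic is 7 − 21 + 14 = 0, which agrees with 1 − 2 + 1 = 0.
(K is a triangulation of the torus T^2.)

H_0 ≅ Z,  H_1 ≅ Z^2,  H_2 ≅ Z.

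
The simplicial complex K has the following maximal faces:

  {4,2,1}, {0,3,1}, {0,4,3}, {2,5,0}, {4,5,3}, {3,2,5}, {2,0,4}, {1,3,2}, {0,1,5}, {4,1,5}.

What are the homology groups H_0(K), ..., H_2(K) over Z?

Take the total order 0 < 1 < 2 < 3 < 4 < 5 on the vertex set. Then K (dimension 2) consists of the simplices:

  0-simplices (6): [0], [1], [2], [3], [4], [5]
  1-simplices (15): [0,1], [0,2], [0,3], [0,4], [0,5], [1,2], [1,3], [1,4], [1,5], [2,3], [2,4], [2,5], [3,4], [3,5], [4,5]
  2-simplices (10): [0,1,3], [0,1,5], [0,2,4], [0,2,5], [0,3,4], [1,2,3], [1,2,4], [1,4,5], [2,3,5], [3,4,5]

giving chain groups C_0 ≅ Z^6, C_1 ≅ Z^15, C_2 ≅ Z^10.

The boundary map ∂_1: C_1 → C_0 maps an edge to its endpoints' difference, ∂[p,q] = q − p.
The 6×15 boundary matrix has rank 5 and Smith normal form diag(1,1,1,1,1).

∂_2: C_2 → C_1 acts by ∂[p,q,r] = [q,r] − [p,r] + [p,q]. For instance
  ∂[1,2,3] = [2,3] − [1,3] + [1,2],
  ∂[0,2,4] = [2,4] − [0,4] + [0,2].
The resulting 15×10 matrix has rank 10, and its Smith normal form has invariant factors (1,1,1,1,1,1,1,1,1,2).

Computing H_k = (kernel of ∂_k) / (image of ∂_{k+1}):

  H_0: rank C_0 − rank ∂_1 = 6 − 5 = 1, and the invariant factors of ∂_1 are all 1, so H_0 ≅ Z.
  H_1: rank ker ∂_1 − rank ∂_2 = (15 − 5) − 10 = 0, and ∂_2 has invariant factor 2 > 1, so H_1 ≅ Z/2.
  H_2: rank ker ∂_2 − rank ∂_3 = (10 − 10) − 0 = 0, and there is no ∂_3, so H_2 ≅ 0.

As a check, the Euler characteristic is 6 − 15 + 10 = 1, which agrees with 1 − 0 + 0 = 1.

H_0 ≅ Z,  H_1 ≅ Z/2,  H_2 = 0.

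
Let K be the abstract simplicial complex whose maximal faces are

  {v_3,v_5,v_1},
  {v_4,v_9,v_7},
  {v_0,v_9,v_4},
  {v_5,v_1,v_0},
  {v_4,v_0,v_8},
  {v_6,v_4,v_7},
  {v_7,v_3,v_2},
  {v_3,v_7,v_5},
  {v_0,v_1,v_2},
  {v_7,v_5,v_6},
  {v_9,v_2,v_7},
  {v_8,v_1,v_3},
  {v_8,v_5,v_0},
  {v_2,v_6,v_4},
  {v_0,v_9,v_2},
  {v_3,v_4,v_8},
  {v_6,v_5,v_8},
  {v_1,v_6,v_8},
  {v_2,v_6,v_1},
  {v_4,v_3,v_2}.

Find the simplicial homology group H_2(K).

We work with the vertex ordering v_0 < v_1 < v_2 < v_3 < v_4 < v_5 < v_6 < v_7 < v_8 < v_9. The simplices of K, each written with vertices in increasing order, are:

  0-simplices (10): [v_0], [v_1], [v_2], [v_3], [v_4], [v_5], [v_6], [v_7], [v_8], [v_9]
  1-simplices (30): (30 of them)
  2-simplices (20): (20 of them)

so the chain groups are C_0 ≅ Z^10, C_1 ≅ Z^30, C_2 ≅ Z^20.

∂_1: C_1 → C_0 sends each edge [p,q] (with p < q) to q − p.
The 10×30 boundary matrix has rank 9 and Smith normal form diag(1,1,1,1,1,1,1,1,1).

The boundary map ∂_2: C_2 → C_1 sends each 2-simplex [p,q,r] to [q,r] − [p,r] + [p,q]. For instance
  ∂[v_2,v_7,v_9] = [v_7,v_9] − [v_2,v_9] + [v_2,v_7],
  ∂[v_0,v_4,v_8] = [v_4,v_8] − [v_0,v_8] + [v_0,v_4].
This gives a 30×20 integer matrix of rank 20; reducing to Smith normal form yields diagonal entries (1,1,1,1,1,1,1,1,1,1,1,1,1,1,1,1,1,1,1,2).

Reading off H_k = ker ∂_k / im ∂_{k+1}:

  H_2: rank ker ∂_2 − rank ∂_3 = (20 − 20) − 0 = 0, and there is no ∂_3, so H_2 = 0.

(K is a triangulation of the Klein bottle.)

H_2 = 0.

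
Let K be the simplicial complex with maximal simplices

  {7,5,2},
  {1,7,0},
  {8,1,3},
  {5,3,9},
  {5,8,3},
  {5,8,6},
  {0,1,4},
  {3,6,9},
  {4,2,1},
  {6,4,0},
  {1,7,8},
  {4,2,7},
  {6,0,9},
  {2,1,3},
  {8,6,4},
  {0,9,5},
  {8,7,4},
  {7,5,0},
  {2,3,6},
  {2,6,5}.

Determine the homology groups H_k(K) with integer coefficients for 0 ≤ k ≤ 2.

H_0 = Z,  H_1 = Z ⊕ Z/2,  H_2 = 0.

Take the total order 0 < 1 < 2 < 3 < 4 < 5 < 6 < 7 < 8 < 9 on the vertex set. Then K (dimension 2) consists of the simplices:

  0-simplices (10): [0], [1], [2], [3], [4], [5], [6], [7], [8], [9]
  1-simplices (30): (30 of them)
  2-simplices (20): (20 of them)

so the chain groups are C_0 ≅ Z^10, C_1 ≅ Z^30, C_2 ≅ Z^20.

Boundary ∂_1: C_1 → C_0 is given by ∂[p,q] = [q] − [p]. For instance
  ∂[0,6] = [6] − [0].
The 10×30 boundary matrix has rank 9 and Smith normal form diag(1,1,1,1,1,1,1,1,1).

The boundary map ∂_2: C_2 → C_1 sends each 2-simplex [p,q,r] to [q,r] − [p,r] + [p,q]. For instance
  ∂[3,5,8] = [5,8] − [3,8] + [3,5],
  ∂[0,6,9] = [6,9] − [0,9] + [0,6].
The 30×20 boundary matrix has rank 20 and Smith normal form diag(1,1,1,1,1,1,1,1,1,1,1,1,1,1,1,1,1,1,1,2).

Reading off H_k = ker ∂_k / im ∂_{k+1}:

  H_0: rank C_0 − rank ∂_1 = 10 − 9 = 1, and the invariant factors of ∂_1 are all 1, so H_0 = Z.
  H_1: rank ker ∂_1 − rank ∂_2 = (30 − 9) − 20 = 1, and ∂_2 has invariant factor 2 > 1, so H_1 = Z ⊕ Z/2.
  H_2: rank ker ∂_2 − rank ∂_3 = (20 − 20) − 0 = 0, and there is no ∂_3, so H_2 = 0.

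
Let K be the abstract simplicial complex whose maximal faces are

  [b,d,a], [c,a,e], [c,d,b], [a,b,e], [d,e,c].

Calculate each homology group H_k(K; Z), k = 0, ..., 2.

K has 5 vertices, 10 edges, 5 triangles.
rank ∂_0 = 0, rank ∂_1 = 4 ⇒ b_0 = 5 − 0 − 4 = 1; all invariant factors of ∂_1 are 1 so no torsion. So H_0 ≅ Z.
rank ∂_1 = 4, rank ∂_2 = 5 ⇒ b_1 = 10 − 4 − 5 = 1; all invariant factors of ∂_2 are 1 so no torsion. So H_1 ≅ Z.
rank ∂_2 = 5, rank ∂_3 = 0 ⇒ b_2 = 5 − 5 − 0 = 0. So H_2 ≅ 0.

H_0 ≅ Z,  H_1 ≅ Z,  H_2 = 0.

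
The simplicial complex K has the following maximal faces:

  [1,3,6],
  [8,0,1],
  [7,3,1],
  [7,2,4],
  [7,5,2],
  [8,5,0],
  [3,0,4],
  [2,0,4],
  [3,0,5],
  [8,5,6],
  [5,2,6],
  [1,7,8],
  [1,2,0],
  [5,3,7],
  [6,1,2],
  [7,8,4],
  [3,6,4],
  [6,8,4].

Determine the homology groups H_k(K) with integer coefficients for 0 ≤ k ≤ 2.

Fix the vertex order 0 < 1 < 2 < 3 < 4 < 5 < 6 < 7 < 8 and write every simplex with vertices in increasing order. Then dim K = 2 and the simplices of K are:

  0-simplices (9): [0], [1], [2], [3], [4], [5], [6], [7], [8]
  1-simplices (27): (27 of them)
  2-simplices (18): [0,1,2], [0,1,8], [0,2,4], [0,3,4], [0,3,5], [0,5,8], [1,2,6], [1,3,6], [1,3,7], [1,7,8], [2,4,7], [2,5,6], [2,5,7], [3,4,6], [3,5,7], [4,6,8], [4,7,8], [5,6,8]

so the chain groups are C_0 ≅ Z^9, C_1 ≅ Z^27, C_2 ≅ Z^18.

∂_1: C_1 → C_0 is given by ∂[p,q] = [q] − [p]. For instance
  ∂[3,7] = [7] − [3].
As a 9×27 matrix over Z this has rank 8, with invariant factors (1,1,1,1,1,1,1,1).

Boundary ∂_2: C_2 → C_1 acts by ∂[p,q,r] = [q,r] − [p,r] + [p,q]. For instance
  ∂[0,1,8] = [1,8] − [0,8] + [0,1],
  ∂[5,6,8] = [6,8] − [5,8] + [5,6].
The resulting 27×18 matrix has rank 17, and its Smith normal form has invariant factors (1,1,1,1,1,1,1,1,1,1,1,1,1,1,1,1,1).

Computing H_k = (kernel of ∂_k) / (image of ∂_{k+1}):

  H_0: rank C_0 − rank ∂_1 = 9 − 8 = 1, and the invariant factors of ∂_1 are all 1, so H_0 ≅ Z.
  H_1: rank ker ∂_1 − rank ∂_2 = (27 − 8) − 17 = 2, and the invariant factors of ∂_2 are all 1, so H_1 ≅ Z^2.
  H_2: rank ker ∂_2 − rank ∂_3 = (18 − 17) − 0 = 1, and there is no ∂_3, so H_2 ≅ Z.

As a check, the Euler characteristic is 9 − 27 + 18 = 0, which agrees with 1 − 2 + 1 = 0.

H_0 ≅ Z,  H_1 ≅ Z^2,  H_2 ≅ Z.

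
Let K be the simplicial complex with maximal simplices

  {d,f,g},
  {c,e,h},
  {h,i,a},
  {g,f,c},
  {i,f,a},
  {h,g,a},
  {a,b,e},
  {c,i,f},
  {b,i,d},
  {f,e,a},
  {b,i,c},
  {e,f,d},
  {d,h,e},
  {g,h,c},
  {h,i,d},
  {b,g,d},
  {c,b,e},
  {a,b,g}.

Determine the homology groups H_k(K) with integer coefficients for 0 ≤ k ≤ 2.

H_0 ≅ Z,  H_1 ≅ Z^2,  H_2 ≅ Z.

Fix the vertex order a < b < c < d < e < f < g < h < i and write every simplex with vertices in increasing order. Then dim K = 2 and the simplices of K are:

  0-simplices (9): a, b, c, d, e, f, g, h, i
  1-simplices (27): ab, ae, af, ag, ah, ai, bc, bd, be, bg, bi, ce, cf, cg, ch, ci, de, df, dg, dh, di, ef, eh, fg, fi, gh, hi
  2-simplices (18): abe, abg, aef, afi, agh, ahi, bce, bci, bdg, bdi, ceh, cfg, cfi, cgh, def, deh, dfg, dhi

Hence C_0 ≅ Z^9, C_1 ≅ Z^27, C_2 ≅ Z^18.

Boundary ∂_1: C_1 → C_0 maps an edge to its endpoints' difference, ∂[p,q] = q − p. For instance
  ∂df = f − d.
The resulting 9×27 matrix has rank 8, and its Smith normal form has invariant factors (1,1,1,1,1,1,1,1).

Boundary ∂_2: C_2 → C_1 sends each 2-simplex [p,q,r] to [q,r] − [p,r] + [p,q]. For instance
  ∂dfg = fg − dg + df,
  ∂dhi = hi − di + dh.
The resulting 27×18 matrix has rank 17, and its Smith normal form has invariant factors (1,1,1,1,1,1,1,1,1,1,1,1,1,1,1,1,1).

Reading off H_k = ker ∂_k / im ∂_{k+1}:

  H_0: rank C_0 − rank ∂_1 = 9 − 8 = 1, and the invariant factors of ∂_1 are all 1, so H_0 ≅ Z.
  H_1: rank ker ∂_1 − rank ∂_2 = (27 − 8) − 17 = 2, and the invariant factors of ∂_2 are all 1, so H_1 ≅ Z^2.
  H_2: rank ker ∂_2 − rank ∂_3 = (18 − 17) − 0 = 1, and there is no ∂_3, so H_2 ≅ Z.

As a check, the Euler characteristic is 9 − 27 + 18 = 0, which agrees with 1 − 2 + 1 = 0.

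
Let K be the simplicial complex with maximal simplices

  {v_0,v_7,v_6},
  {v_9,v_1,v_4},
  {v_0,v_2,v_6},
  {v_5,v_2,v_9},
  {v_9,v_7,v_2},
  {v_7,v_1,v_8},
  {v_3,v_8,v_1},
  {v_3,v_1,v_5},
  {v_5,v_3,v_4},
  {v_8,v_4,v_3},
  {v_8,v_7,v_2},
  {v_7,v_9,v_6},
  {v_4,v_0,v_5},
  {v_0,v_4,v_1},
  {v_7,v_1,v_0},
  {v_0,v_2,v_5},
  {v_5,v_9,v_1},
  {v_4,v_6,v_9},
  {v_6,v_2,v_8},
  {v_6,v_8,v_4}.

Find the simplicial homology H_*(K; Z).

H_0 = Z,  H_1 = Z ⊕ Z/2,  H_2 = 0.

Order the vertices as v_0 < v_1 < v_2 < v_3 < v_4 < v_5 < v_6 < v_7 < v_8 < v_9. Listing each simplex with vertices in this order, K has dimension 2 with simplices:

  0-simplices (10): [v_0], [v_1], [v_2], [v_3], [v_4], [v_5], [v_6], [v_7], [v_8], [v_9]
  1-simplices (30): (30 of them)
  2-simplices (20): (20 of them)

giving chain groups C_0 ≅ Z^10, C_1 ≅ Z^30, C_2 ≅ Z^20.

Boundary ∂_1: C_1 → C_0 is given by ∂[p,q] = [q] − [p]. For instance
  ∂[v_1,v_8] = [v_8] − [v_1].
The 10×30 boundary matrix has rank 9 and Smith normal form diag(1,1,1,1,1,1,1,1,1).

∂_2: C_2 → C_1 sends each 2-simplex [p,q,r] to [q,r] − [p,r] + [p,q]. For instance
  ∂[v_1,v_7,v_8] = [v_7,v_8] − [v_1,v_8] + [v_1,v_7],
  ∂[v_1,v_3,v_5] = [v_3,v_5] − [v_1,v_5] + [v_1,v_3].
The 30×20 boundary matrix has rank 20 and Smith normal form diag(1,1,1,1,1,1,1,1,1,1,1,1,1,1,1,1,1,1,1,2).

Reading off H_k = ker ∂_k / im ∂_{k+1}:

  H_0: rank C_0 − rank ∂_1 = 10 − 9 = 1, and the invariant factors of ∂_1 are all 1, so H_0 ≅ Z.
  H_1: rank ker ∂_1 − rank ∂_2 = (30 − 9) − 20 = 1, and ∂_2 has invariant factor 2 > 1, so H_1 ≅ Z ⊕ Z/2.
  H_2: rank ker ∂_2 − rank ∂_3 = (20 − 20) − 0 = 0, and there is no ∂_3, so H_2 ≅ 0.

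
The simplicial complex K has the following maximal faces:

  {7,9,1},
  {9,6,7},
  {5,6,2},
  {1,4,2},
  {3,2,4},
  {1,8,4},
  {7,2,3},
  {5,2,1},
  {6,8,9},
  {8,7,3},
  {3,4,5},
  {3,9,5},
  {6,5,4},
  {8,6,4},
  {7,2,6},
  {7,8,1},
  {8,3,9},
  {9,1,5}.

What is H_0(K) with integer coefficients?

Order the vertices as 1 < 2 < 3 < 4 < 5 < 6 < 7 < 8 < 9. Listing each simplex with vertices in this order, K has dimension 2 with simplices:

  0-simplices (9): [1], [2], [3], [4], [5], [6], [7], [8], [9]
  1-simplices (27): (27 of them)
  2-simplices (18): [1,2,4], [1,2,5], [1,4,8], [1,5,9], [1,7,8], [1,7,9], [2,3,4], [2,3,7], [2,5,6], [2,6,7], [3,4,5], [3,5,9], [3,7,8], [3,8,9], [4,5,6], [4,6,8], [6,7,9], [6,8,9]

Hence C_0 ≅ Z^9, C_1 ≅ Z^27, C_2 ≅ Z^18.

∂_1: C_1 → C_0 maps an edge to its endpoints' difference, ∂[p,q] = q − p. For instance
  ∂[2,3] = [3] − [2].
The 9×27 boundary matrix has rank 8 and Smith normal form diag(1,1,1,1,1,1,1,1).

∂_2: C_2 → C_1 sends each 2-simplex [p,q,r] to [q,r] − [p,r] + [p,q]. For instance
  ∂[1,7,8] = [7,8] − [1,8] + [1,7],
  ∂[6,8,9] = [8,9] − [6,9] + [6,8].
The resulting 27×18 matrix has rank 18, and its Smith normal form has invariant factors (1,1,1,1,1,1,1,1,1,1,1,1,1,1,1,1,1,2).

Reading off H_k = ker ∂_k / im ∂_{k+1}:

  H_0: rank C_0 − rank ∂_1 = 9 − 8 = 1, and the invariant factors of ∂_1 are all 1, so H_0 ≅ Z.

H_0 ≅ Z.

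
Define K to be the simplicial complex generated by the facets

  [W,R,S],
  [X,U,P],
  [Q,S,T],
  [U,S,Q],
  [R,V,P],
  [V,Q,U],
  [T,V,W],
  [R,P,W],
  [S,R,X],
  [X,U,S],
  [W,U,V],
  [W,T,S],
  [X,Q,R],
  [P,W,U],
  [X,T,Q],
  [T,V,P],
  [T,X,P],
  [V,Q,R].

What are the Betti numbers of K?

b_0 = 1, b_1 = 1, b_2 = 0.

Order the vertices as P < Q < R < S < T < U < V < W < X. Listing each simplex with vertices in this order, K has dimension 2 with simplices:

  0-simplices (9): P, Q, R, S, T, U, V, W, X
  1-simplices (27): PR, PT, PU, PV, PW, PX, QR, QS, QT, QU, QV, QX, RS, RV, RW, RX, ST, SU, SW, SX, TV, TW, TX, UV, UW, UX, VW
  2-simplices (18): PRV, PRW, PTV, PTX, PUW, PUX, QRV, QRX, QST, QSU, QTX, QUV, RSW, RSX, STW, SUX, TVW, UVW

so the chain groups are C_0 ≅ Z^9, C_1 ≅ Z^27, C_2 ≅ Z^18.

The boundary map ∂_1: C_1 → C_0 sends each edge [p,q] (with p < q) to q − p.
The resulting 9×27 matrix has rank 8, and its Smith normal form has invariant factors (1,1,1,1,1,1,1,1).

∂_2: C_2 → C_1 maps a triangle to the signed sum of its edges. For instance
  ∂QTX = TX − QX + QT,
  ∂TVW = VW − TW + TV.
The 27×18 boundary matrix has rank 18 and Smith normal form diag(1,1,1,1,1,1,1,1,1,1,1,1,1,1,1,1,1,2).

Reading off H_k = ker ∂_k / im ∂_{k+1}:

  H_0: rank C_0 − rank ∂_1 = 9 − 8 = 1, and the invariant factors of ∂_1 are all 1, so H_0 = Z.
  H_1: rank ker ∂_1 − rank ∂_2 = (27 − 8) − 18 = 1, and ∂_2 has invariant factor 2 > 1, so H_1 = Z × Z/2.
  H_2: rank ker ∂_2 − rank ∂_3 = (18 − 18) − 0 = 0, and there is no ∂_3, so H_2 = 0.

Hence the Betti numbers are b_0 = 1, b_1 = 1, b_2 = 0.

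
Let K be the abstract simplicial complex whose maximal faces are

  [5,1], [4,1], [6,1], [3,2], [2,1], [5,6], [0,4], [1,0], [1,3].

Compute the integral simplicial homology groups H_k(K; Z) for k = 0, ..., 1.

H_0 = Z,  H_1 = Z^3.

We work with the vertex ordering 0 < 1 < 2 < 3 < 4 < 5 < 6. The simplices of K, each written with vertices in increasing order, are:

  0-simplices (7): [0], [1], [2], [3], [4], [5], [6]
  1-simplices (9): [0,1], [0,4], [1,2], [1,3], [1,4], [1,5], [1,6], [2,3], [5,6]

giving chain groups C_0 ≅ Z^7, C_1 ≅ Z^9.

Boundary ∂_1: C_1 → C_0 sends each edge [p,q] (with p < q) to q − p.
As a 7×9 matrix over Z this has rank 6, with invariant factors (1,1,1,1,1,1).

From H_k ≅ ker(∂_k) / im(∂_{k+1}) we obtain:

  H_0: rank C_0 − rank ∂_1 = 7 − 6 = 1, and the invariant factors of ∂_1 are all 1, so H_0 ≅ Z.
  H_1: rank ker ∂_1 − rank ∂_2 = (9 − 6) − 0 = 3, and there is no ∂_2, so H_1 ≅ Z^3.

As a check, the Euler characteristic is 7 − 9 = -2, which agrees with 1 − 3 = -2.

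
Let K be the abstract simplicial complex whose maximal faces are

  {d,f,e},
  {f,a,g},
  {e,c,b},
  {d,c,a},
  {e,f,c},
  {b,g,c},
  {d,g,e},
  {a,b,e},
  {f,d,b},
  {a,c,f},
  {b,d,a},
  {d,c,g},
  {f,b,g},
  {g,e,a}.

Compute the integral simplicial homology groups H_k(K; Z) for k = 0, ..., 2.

H_0 ≅ Z,  H_1 ≅ Z^2,  H_2 ≅ Z.

Take the total order a < b < c < d < e < f < g on the vertex set. Then K (dimension 2) consists of the simplices:

  0-simplices (7): a, b, c, d, e, f, g
  1-simplices (21): ab, ac, ad, ae, af, ag, bc, bd, be, bf, bg, cd, ce, cf, cg, de, df, dg, ef, eg, fg
  2-simplices (14): abd, abe, acd, acf, aeg, afg, bce, bcg, bdf, bfg, cdg, cef, def, deg

giving chain groups C_0 ≅ Z^7, C_1 ≅ Z^21, C_2 ≅ Z^14.

The boundary map ∂_1: C_1 → C_0 maps an edge to its endpoints' difference, ∂[p,q] = q − p.
The 7×21 boundary matrix has rank 6 and Smith normal form diag(1,1,1,1,1,1).

The boundary map ∂_2: C_2 → C_1 acts by ∂[p,q,r] = [q,r] − [p,r] + [p,q]. For instance
  ∂def = ef − df + de,
  ∂bfg = fg − bg + bf.
As a 21×14 matrix over Z this has rank 13, with invariant factors (1,1,1,1,1,1,1,1,1,1,1,1,1).

Reading off H_k = ker ∂_k / im ∂_{k+1}:

  H_0: rank C_0 − rank ∂_1 = 7 − 6 = 1, and the invariant factors of ∂_1 are all 1, so H_0 ≅ Z.
  H_1: rank ker ∂_1 − rank ∂_2 = (21 − 6) − 13 = 2, and the invariant factors of ∂_2 are all 1, so H_1 ≅ Z^2.
  H_2: rank ker ∂_2 − rank ∂_3 = (14 − 13) − 0 = 1, and there is no ∂_3, so H_2 ≅ Z.

(K is a triangulation of the torus T^2.)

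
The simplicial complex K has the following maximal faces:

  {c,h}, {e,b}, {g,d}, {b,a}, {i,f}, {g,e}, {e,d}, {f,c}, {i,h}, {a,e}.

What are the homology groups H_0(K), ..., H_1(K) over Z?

H_0 = Z^2,  H_1 = Z^3.

Fix the vertex order a < b < c < d < e < f < g < h < i and write every simplex with vertices in increasing order. Then dim K = 1 and the simplices of K are:

  0-simplices (9): a, b, c, d, e, f, g, h, i
  1-simplices (10): ab, ae, be, cf, ch, de, dg, eg, fi, hi

so the chain groups are C_0 ≅ Z^9, C_1 ≅ Z^10.

∂_1: C_1 → C_0 is given by ∂[p,q] = [q] − [p]. For instance
  ∂fi = i − f.
The 9×10 boundary matrix has rank 7 and Smith normal form diag(1,1,1,1,1,1,1).

Reading off H_k = ker ∂_k / im ∂_{k+1}:

  H_0: rank C_0 − rank ∂_1 = 9 − 7 = 2, and the invariant factors of ∂_1 are all 1, so H_0 ≅ Z^2.
  H_1: rank ker ∂_1 − rank ∂_2 = (10 − 7) − 0 = 3, and there is no ∂_2, so H_1 ≅ Z^3.

(K is a triangulation of the disjoint union of the circle S^1 and a wedge of 2 circles.)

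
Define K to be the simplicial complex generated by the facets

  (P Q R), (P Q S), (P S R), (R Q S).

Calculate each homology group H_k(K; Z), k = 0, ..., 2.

Fix the vertex order P < Q < R < S and write every simplex with vertices in increasing order. Then dim K = 2 and the simplices of K are:

  0-simplices (4): P, Q, R, S
  1-simplices (6): PQ, PR, PS, QR, QS, RS
  2-simplices (4): PQR, PQS, PRS, QRS

giving chain groups C_0 ≅ Z^4, C_1 ≅ Z^6, C_2 ≅ Z^4.

The boundary map ∂_1: C_1 → C_0 is given by ∂[p,q] = [q] − [p].
This gives a 4×6 integer matrix of rank 3; reducing to Smith normal form yields diagonal entries (1,1,1).

∂_2: C_2 → C_1 sends each 2-simplex [p,q,r] to [q,r] − [p,r] + [p,q]. For instance
  ∂PRS = RS − PS + PR,
  ∂PQS = QS − PS + PQ.
As a 6×4 matrix over Z this has rank 3, with invariant factors (1,1,1).

From H_k ≅ ker(∂_k) / im(∂_{k+1}) we obtain:

  H_0: rank C_0 − rank ∂_1 = 4 − 3 = 1, and the invariant factors of ∂_1 are all 1, so H_0 ≅ Z.
  H_1: rank ker ∂_1 − rank ∂_2 = (6 − 3) − 3 = 0, and the invariant factors of ∂_2 are all 1, so H_1 ≅ 0.
  H_2: rank ker ∂_2 − rank ∂_3 = (4 − 3) − 0 = 1, and there is no ∂_3, so H_2 ≅ Z.

As a check, the Euler characteristic is 4 − 6 + 4 = 2, which agrees with 1 − 0 + 1 = 2.

H_0 = Z,  H_1 = 0,  H_2 = Z.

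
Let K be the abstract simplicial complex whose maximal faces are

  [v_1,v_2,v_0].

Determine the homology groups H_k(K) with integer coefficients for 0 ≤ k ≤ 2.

H_0 = Z,  H_1 = 0,  H_2 = 0.

K has 3 vertices, 3 edges, 1 triangle.
rank ∂_0 = 0, rank ∂_1 = 2 ⇒ b_0 = 3 − 0 − 2 = 1; all invariant factors of ∂_1 are 1 so no torsion. So H_0 = Z.
rank ∂_1 = 2, rank ∂_2 = 1 ⇒ b_1 = 3 − 2 − 1 = 0; all invariant factors of ∂_2 are 1 so no torsion. So H_1 = 0.
rank ∂_2 = 1, rank ∂_3 = 0 ⇒ b_2 = 1 − 1 − 0 = 0. So H_2 = 0.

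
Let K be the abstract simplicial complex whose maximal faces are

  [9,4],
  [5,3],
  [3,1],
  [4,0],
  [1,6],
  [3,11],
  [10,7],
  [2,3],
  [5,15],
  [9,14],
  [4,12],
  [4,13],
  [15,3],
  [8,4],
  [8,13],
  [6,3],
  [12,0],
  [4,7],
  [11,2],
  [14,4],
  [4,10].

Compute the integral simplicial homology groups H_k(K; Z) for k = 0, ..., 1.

Fix the vertex order 0 < 1 < 2 < 3 < 4 < 5 < 6 < 7 < 8 < 9 < 10 < 11 < 12 < 13 < 14 < 15 and write every simplex with vertices in increasing order. Then dim K = 1 and the simplices of K are:

  0-simplices (16): [0], [1], [2], [3], [4], [5], [6], [7], [8], [9], [10], [11], [12], [13], [14], [15]
  1-simplices (21): [0,4], [0,12], [1,3], [1,6], [2,3], [2,11], [3,5], [3,6], [3,11], [3,15], [4,7], [4,8], [4,9], [4,10], [4,12], [4,13], [4,14], [5,15], [7,10], [8,13], [9,14]

giving chain groups C_0 ≅ Z^16, C_1 ≅ Z^21.

Boundary ∂_1: C_1 → C_0 maps an edge to its endpoints' difference, ∂[p,q] = q − p.
This gives a 16×21 integer matrix of rank 14; reducing to Smith normal form yields diagonal entries (1,1,1,1,1,1,1,1,1,1,1,1,1,1).

Now H_k = ker ∂_k / im ∂_{k+1}, so:

  H_0: rank C_0 − rank ∂_1 = 16 − 14 = 2, and the invariant factors of ∂_1 are all 1, so H_0 = Z^2.
  H_1: rank ker ∂_1 − rank ∂_2 = (21 − 14) − 0 = 7, and there is no ∂_2, so H_1 = Z^7.

As a check, the Euler characteristic is 16 − 21 = -5, which agrees with 2 − 7 = -5.
(K is a triangulation of the disjoint union of a wedge of 3 circles and a wedge of 4 circles.)

H_0 ≅ Z^2,  H_1 ≅ Z^7.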